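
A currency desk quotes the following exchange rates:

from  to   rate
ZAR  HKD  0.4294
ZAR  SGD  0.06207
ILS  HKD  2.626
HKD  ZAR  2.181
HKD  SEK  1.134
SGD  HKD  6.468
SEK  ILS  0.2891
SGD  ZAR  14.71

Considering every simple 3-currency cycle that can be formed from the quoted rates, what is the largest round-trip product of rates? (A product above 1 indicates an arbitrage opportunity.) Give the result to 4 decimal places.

0.8756

ZAR→SGD→HKD→ZAR: 0.06207 × 6.468 × 2.181 = 0.87560
SEK→ILS→HKD→SEK: 0.2891 × 2.626 × 1.134 = 0.86091
Maximum is ZAR→SGD→HKD→ZAR at 0.8756; no arbitrage — every cycle loses value.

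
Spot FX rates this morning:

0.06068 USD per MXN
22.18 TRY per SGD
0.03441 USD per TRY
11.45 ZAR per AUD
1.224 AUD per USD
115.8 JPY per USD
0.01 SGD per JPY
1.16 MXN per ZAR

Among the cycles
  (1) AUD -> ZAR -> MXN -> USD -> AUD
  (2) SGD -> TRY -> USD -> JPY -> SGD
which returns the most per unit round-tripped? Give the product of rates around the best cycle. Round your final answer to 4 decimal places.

0.9865

(1) 11.45 × 1.16 × 0.06068 × 1.224 = 0.98648
(2) 22.18 × 0.03441 × 115.8 × 0.01 = 0.88380
Highest is cycle (1) at 0.9865 (≤1, no arbitrage).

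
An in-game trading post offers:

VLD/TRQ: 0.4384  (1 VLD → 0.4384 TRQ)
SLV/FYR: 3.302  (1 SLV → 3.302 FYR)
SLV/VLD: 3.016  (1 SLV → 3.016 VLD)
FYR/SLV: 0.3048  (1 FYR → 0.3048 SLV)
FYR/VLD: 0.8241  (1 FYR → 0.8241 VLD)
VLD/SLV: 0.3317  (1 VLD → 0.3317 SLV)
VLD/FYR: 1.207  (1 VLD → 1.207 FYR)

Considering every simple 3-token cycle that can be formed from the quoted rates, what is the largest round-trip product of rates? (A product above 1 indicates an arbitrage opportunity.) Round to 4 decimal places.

1.1096

VLD→FYR→SLV→VLD: 1.207 × 0.3048 × 3.016 = 1.10957
VLD→SLV→FYR→VLD: 0.3317 × 3.302 × 0.8241 = 0.90261
Maximum is VLD→FYR→SLV→VLD at 1.1096; arbitrage exists.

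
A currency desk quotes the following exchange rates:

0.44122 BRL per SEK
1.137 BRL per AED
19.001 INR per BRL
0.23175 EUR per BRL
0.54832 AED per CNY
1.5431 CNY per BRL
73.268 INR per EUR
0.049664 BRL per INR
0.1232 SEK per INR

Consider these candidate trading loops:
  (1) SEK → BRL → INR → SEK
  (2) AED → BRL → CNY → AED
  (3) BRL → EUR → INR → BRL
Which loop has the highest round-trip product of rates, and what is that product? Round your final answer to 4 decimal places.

(1) 0.44122 × 19.001 × 0.1232 = 1.03286
(2) 1.137 × 1.5431 × 0.54832 = 0.96203
(3) 0.23175 × 73.268 × 0.049664 = 0.84329
Highest is cycle (1) at 1.0329 (>1, arbitrage).

1.0329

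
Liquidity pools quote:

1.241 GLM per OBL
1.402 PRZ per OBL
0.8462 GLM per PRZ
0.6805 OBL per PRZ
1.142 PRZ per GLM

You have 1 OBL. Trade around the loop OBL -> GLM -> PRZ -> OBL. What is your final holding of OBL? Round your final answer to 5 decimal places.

1 OBL × 1.241 = 1.241 GLM
1.241 GLM × 1.142 = 1.417222 PRZ
1.417222 PRZ × 0.6805 = 0.964419571 OBL

0.96442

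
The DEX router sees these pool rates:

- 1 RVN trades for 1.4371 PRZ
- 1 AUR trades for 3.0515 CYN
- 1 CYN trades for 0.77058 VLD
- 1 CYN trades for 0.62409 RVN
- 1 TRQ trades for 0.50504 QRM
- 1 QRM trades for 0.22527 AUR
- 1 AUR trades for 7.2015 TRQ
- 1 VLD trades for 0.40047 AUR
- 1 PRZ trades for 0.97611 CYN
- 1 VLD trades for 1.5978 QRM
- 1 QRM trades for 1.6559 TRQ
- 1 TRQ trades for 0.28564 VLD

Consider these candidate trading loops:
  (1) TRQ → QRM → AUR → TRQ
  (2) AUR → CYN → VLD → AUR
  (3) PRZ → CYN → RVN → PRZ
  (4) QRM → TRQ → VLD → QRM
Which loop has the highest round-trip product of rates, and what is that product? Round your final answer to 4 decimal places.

0.9417

(1) 0.50504 × 0.22527 × 7.2015 = 0.81932
(2) 3.0515 × 0.77058 × 0.40047 = 0.94168
(3) 0.97611 × 0.62409 × 1.4371 = 0.87545
(4) 1.6559 × 0.28564 × 1.5978 = 0.75575
Highest is cycle (2) at 0.9417 (≤1, no arbitrage).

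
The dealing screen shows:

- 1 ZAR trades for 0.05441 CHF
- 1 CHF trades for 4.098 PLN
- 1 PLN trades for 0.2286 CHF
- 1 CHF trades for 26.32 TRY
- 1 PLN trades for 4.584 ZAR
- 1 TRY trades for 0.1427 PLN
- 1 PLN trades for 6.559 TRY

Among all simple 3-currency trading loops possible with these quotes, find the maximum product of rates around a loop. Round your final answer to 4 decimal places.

ZAR→CHF→PLN→ZAR: 0.05441 × 4.098 × 4.584 = 1.02210
TRY→PLN→CHF→TRY: 0.1427 × 0.2286 × 26.32 = 0.85859
Maximum is ZAR→CHF→PLN→ZAR at 1.0221; arbitrage exists.

1.0221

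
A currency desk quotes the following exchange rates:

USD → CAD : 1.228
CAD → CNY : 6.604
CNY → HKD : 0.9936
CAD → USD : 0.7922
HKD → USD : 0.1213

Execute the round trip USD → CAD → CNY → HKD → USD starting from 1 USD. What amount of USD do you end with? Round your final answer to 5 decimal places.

1 USD × 1.228 = 1.228 CAD
1.228 CAD × 6.604 = 8.109712 CNY
8.109712 CNY × 0.9936 = 8.0578098432 HKD
8.0578098432 HKD × 0.1213 = 0.97741233398016 USD

0.97741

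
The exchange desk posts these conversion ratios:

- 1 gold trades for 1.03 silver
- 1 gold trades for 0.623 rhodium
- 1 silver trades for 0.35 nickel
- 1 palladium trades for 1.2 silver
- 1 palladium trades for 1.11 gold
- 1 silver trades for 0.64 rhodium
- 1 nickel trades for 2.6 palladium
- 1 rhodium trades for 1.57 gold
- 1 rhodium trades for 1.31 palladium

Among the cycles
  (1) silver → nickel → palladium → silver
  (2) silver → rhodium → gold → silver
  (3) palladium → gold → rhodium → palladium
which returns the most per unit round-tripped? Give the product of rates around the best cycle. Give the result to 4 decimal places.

(1) 0.35 × 2.6 × 1.2 = 1.09200
(2) 0.64 × 1.57 × 1.03 = 1.03494
(3) 1.11 × 0.623 × 1.31 = 0.90590
Highest is cycle (1) at 1.0920 (>1, arbitrage).

1.0920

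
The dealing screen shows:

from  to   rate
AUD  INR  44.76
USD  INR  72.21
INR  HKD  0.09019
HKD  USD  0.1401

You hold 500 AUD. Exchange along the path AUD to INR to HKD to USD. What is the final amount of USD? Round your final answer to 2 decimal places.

282.79

500 AUD × 44.76 = 22380 INR
22380 INR × 0.09019 = 2018.4522 HKD
2018.4522 HKD × 0.1401 = 282.78515322 USD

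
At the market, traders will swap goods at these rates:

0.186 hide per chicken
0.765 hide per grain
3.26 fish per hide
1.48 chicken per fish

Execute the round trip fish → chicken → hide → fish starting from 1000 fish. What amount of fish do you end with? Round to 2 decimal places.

1000 fish × 1.48 = 1480 chicken
1480 chicken × 0.186 = 275.28 hide
275.28 hide × 3.26 = 897.4128 fish

897.41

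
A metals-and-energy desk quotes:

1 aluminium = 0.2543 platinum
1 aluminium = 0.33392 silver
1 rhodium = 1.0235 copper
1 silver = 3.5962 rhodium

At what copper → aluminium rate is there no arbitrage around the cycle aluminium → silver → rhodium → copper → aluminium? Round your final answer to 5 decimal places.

0.81363

Known legs of the cycle: 0.33392 × 3.5962 × 1.0235 = 1.229062916944
For no arbitrage the full-cycle product must be 1, so the missing rate is 1 / 1.229062916944 ≈ 0.8136280.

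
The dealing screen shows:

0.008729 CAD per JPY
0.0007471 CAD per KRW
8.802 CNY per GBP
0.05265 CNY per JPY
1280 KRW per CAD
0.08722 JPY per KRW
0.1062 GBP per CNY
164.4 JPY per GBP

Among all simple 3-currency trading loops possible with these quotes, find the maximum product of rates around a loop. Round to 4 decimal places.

CAD→KRW→JPY→CAD: 1280 × 0.08722 × 0.008729 = 0.97452
JPY→CNY→GBP→JPY: 0.05265 × 0.1062 × 164.4 = 0.91923
Maximum is CAD→KRW→JPY→CAD at 0.9745; no arbitrage — every cycle loses value.

0.9745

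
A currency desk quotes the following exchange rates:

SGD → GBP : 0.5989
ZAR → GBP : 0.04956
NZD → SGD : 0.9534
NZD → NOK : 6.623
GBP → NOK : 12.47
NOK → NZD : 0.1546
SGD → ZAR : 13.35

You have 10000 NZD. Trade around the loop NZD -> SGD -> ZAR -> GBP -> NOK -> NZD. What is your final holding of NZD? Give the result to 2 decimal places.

10000 NZD × 0.9534 = 9534 SGD
9534 SGD × 13.35 = 127278.9 ZAR
127278.9 ZAR × 0.04956 = 6307.942284 GBP
6307.942284 GBP × 12.47 = 78660.04028148 NOK
78660.04028148 NOK × 0.1546 = 12160.842227516808 NZD

12160.84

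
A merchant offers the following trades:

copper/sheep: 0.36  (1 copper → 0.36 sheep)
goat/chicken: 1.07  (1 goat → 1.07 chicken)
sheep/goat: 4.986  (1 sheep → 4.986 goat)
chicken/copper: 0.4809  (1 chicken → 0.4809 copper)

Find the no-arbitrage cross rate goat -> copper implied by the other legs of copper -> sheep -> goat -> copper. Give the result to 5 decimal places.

Known legs of the cycle: 0.36 × 4.986 = 1.79496
For no arbitrage the full-cycle product must be 1, so the missing rate is 1 / 1.79496 ≈ 0.5571155.

0.55712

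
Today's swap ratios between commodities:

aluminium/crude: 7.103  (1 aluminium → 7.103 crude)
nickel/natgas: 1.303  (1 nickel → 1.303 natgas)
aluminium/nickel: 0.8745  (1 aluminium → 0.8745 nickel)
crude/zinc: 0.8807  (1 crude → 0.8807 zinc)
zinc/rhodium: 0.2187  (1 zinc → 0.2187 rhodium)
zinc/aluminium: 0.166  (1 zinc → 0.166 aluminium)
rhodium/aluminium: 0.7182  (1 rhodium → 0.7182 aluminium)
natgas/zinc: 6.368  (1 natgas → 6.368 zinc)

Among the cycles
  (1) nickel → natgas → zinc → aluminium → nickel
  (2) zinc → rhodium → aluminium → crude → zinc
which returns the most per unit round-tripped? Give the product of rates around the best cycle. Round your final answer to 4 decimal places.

(1) 1.303 × 6.368 × 0.166 × 0.8745 = 1.20452
(2) 0.2187 × 0.7182 × 7.103 × 0.8807 = 0.98257
Highest is cycle (1) at 1.2045 (>1, arbitrage).

1.2045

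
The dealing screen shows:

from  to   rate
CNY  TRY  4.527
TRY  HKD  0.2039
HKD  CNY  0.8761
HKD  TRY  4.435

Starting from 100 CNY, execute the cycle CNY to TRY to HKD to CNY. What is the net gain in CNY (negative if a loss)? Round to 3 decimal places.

100 CNY × 4.527 = 452.7 TRY
452.7 TRY × 0.2039 = 92.30553 HKD
92.30553 HKD × 0.8761 = 80.868874833 CNY
Net change: 80.868874833 − 100 = -19.131125167 CNY

-19.131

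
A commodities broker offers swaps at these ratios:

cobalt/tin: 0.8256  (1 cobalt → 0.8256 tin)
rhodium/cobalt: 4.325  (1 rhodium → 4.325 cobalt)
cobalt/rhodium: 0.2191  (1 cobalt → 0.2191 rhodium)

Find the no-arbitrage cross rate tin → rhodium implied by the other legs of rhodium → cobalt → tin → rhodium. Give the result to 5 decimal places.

0.28006

Known legs of the cycle: 4.325 × 0.8256 = 3.57072
For no arbitrage the full-cycle product must be 1, so the missing rate is 1 / 3.57072 ≈ 0.2800556.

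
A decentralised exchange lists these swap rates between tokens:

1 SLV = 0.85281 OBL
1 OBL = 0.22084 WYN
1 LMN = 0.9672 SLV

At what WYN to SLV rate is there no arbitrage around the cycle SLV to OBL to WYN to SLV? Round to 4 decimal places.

Known legs of the cycle: 0.85281 × 0.22084 = 0.1883345604
For no arbitrage the full-cycle product must be 1, so the missing rate is 1 / 0.1883345604 ≈ 5.309700.

5.3097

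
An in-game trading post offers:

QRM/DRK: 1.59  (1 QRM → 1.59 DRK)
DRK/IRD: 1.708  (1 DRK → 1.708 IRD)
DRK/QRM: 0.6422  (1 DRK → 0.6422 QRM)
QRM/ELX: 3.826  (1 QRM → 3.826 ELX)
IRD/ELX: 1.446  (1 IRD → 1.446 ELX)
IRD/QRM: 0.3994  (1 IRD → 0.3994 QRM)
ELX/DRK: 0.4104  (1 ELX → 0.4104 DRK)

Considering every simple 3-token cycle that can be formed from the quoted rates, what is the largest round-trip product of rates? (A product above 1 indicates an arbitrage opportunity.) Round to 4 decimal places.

1.0847

DRK→IRD→QRM→DRK: 1.708 × 0.3994 × 1.59 = 1.08466
DRK→IRD→ELX→DRK: 1.708 × 1.446 × 0.4104 = 1.01359
DRK→QRM→ELX→DRK: 0.6422 × 3.826 × 0.4104 = 1.00838
Maximum is DRK→IRD→QRM→DRK at 1.0847; arbitrage exists.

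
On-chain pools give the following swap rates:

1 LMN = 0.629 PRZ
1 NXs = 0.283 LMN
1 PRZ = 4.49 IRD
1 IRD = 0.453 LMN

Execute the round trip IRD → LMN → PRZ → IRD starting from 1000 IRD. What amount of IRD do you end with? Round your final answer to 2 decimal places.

1000 IRD × 0.453 = 453 LMN
453 LMN × 0.629 = 284.937 PRZ
284.937 PRZ × 4.49 = 1279.36713 IRD

1279.37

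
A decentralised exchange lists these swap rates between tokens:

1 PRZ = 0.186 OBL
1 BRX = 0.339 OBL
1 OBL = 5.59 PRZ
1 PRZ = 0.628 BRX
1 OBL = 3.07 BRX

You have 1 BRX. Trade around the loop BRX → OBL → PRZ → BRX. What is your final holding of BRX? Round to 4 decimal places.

1 BRX × 0.339 = 0.339 OBL
0.339 OBL × 5.59 = 1.89501 PRZ
1.89501 PRZ × 0.628 = 1.19006628 BRX

1.1901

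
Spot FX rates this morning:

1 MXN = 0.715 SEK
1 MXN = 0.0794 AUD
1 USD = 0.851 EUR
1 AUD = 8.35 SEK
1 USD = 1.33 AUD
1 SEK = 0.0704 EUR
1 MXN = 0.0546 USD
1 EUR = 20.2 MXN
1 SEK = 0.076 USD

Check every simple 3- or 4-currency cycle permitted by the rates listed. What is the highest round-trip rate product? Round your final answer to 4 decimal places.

SEK→EUR→MXN→SEK: 0.0704 × 20.2 × 0.715 = 1.01679
SEK→EUR→MXN→AUD→SEK: 0.0704 × 20.2 × 0.0794 × 8.35 = 0.94282
USD→EUR→MXN→USD: 0.851 × 20.2 × 0.0546 = 0.93858
SEK→USD→EUR→MXN→SEK: 0.076 × 0.851 × 20.2 × 0.715 = 0.93412
SEK→USD→AUD→SEK: 0.076 × 1.33 × 8.35 = 0.84402
Maximum is SEK→EUR→MXN→SEK at 1.0168; arbitrage exists.

1.0168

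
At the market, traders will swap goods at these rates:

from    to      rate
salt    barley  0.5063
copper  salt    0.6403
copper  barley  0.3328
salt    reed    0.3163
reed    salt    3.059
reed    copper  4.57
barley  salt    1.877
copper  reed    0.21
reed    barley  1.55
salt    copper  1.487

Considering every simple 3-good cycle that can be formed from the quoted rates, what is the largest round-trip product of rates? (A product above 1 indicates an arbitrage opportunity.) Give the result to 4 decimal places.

reed→salt→copper→reed: 3.059 × 1.487 × 0.21 = 0.95523
barley→salt→copper→barley: 1.877 × 1.487 × 0.3328 = 0.92888
reed→copper→salt→reed: 4.57 × 0.6403 × 0.3163 = 0.92555
barley→salt→reed→barley: 1.877 × 0.3163 × 1.55 = 0.92023
Maximum is reed→salt→copper→reed at 0.9552; no arbitrage — every cycle loses value.

0.9552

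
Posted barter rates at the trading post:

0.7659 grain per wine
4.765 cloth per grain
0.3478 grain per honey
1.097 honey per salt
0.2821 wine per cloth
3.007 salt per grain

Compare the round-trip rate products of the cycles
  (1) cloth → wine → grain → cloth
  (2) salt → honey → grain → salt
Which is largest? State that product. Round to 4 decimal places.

(1) 0.2821 × 0.7659 × 4.765 = 1.02953
(2) 1.097 × 0.3478 × 3.007 = 1.14728
Highest is cycle (2) at 1.1473 (>1, arbitrage).

1.1473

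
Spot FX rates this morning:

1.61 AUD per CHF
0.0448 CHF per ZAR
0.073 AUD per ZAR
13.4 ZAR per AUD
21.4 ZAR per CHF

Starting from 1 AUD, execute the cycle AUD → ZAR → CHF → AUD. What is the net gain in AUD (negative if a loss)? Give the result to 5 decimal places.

-0.03348

1 AUD × 13.4 = 13.4 ZAR
13.4 ZAR × 0.0448 = 0.60032 CHF
0.60032 CHF × 1.61 = 0.9665152 AUD
Net change: 0.9665152 − 1 = -0.0334848 AUD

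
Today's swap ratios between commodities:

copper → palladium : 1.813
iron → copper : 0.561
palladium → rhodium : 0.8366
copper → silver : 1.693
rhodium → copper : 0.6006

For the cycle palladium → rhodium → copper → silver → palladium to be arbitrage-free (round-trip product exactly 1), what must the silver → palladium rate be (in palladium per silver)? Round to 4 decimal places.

1.1755

Known legs of the cycle: 0.8366 × 0.6006 × 1.693 = 0.85066809828
For no arbitrage the full-cycle product must be 1, so the missing rate is 1 / 0.85066809828 ≈ 1.175547.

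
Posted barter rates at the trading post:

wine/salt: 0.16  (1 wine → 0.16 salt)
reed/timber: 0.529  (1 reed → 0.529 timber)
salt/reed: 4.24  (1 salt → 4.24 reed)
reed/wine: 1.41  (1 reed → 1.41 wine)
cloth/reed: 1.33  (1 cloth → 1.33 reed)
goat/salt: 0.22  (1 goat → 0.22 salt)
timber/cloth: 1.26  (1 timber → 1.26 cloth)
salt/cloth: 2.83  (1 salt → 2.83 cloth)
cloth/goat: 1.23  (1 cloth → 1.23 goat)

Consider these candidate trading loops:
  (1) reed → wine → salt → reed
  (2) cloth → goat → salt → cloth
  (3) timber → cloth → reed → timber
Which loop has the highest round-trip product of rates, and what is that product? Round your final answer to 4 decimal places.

0.9565

(1) 1.41 × 0.16 × 4.24 = 0.95654
(2) 1.23 × 0.22 × 2.83 = 0.76580
(3) 1.26 × 1.33 × 0.529 = 0.88650
Highest is cycle (1) at 0.9565 (≤1, no arbitrage).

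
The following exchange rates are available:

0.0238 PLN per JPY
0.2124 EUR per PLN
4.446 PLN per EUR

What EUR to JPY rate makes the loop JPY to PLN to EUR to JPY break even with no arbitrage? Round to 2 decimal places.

Known legs of the cycle: 0.0238 × 0.2124 = 0.00505512
For no arbitrage the full-cycle product must be 1, so the missing rate is 1 / 0.00505512 ≈ 197.8192.

197.82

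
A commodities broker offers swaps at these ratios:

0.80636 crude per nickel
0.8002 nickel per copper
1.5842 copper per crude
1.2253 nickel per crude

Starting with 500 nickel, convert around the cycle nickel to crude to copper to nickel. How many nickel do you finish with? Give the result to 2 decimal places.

500 nickel × 0.80636 = 403.18 crude
403.18 crude × 1.5842 = 638.717756 copper
638.717756 copper × 0.8002 = 511.1019483512 nickel

511.10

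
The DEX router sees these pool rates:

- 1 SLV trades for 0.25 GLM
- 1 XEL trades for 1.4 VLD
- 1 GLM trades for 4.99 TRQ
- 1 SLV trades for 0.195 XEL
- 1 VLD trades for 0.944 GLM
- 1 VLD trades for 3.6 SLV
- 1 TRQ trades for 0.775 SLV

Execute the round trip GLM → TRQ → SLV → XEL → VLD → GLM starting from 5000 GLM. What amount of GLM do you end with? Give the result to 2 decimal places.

5000 GLM × 4.99 = 24950 TRQ
24950 TRQ × 0.775 = 19336.25 SLV
19336.25 SLV × 0.195 = 3770.56875 XEL
3770.56875 XEL × 1.4 = 5278.79625 VLD
5278.79625 VLD × 0.944 = 4983.18366 GLM

4983.18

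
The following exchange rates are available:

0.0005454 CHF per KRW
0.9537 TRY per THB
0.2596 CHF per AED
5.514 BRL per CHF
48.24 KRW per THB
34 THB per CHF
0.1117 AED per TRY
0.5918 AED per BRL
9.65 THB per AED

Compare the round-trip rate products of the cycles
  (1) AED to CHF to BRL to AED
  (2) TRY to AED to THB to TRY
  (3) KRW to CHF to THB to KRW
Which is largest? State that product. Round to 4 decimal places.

(1) 0.2596 × 5.514 × 0.5918 = 0.84712
(2) 0.1117 × 9.65 × 0.9537 = 1.02800
(3) 0.0005454 × 34 × 48.24 = 0.89454
Highest is cycle (2) at 1.0280 (>1, arbitrage).

1.0280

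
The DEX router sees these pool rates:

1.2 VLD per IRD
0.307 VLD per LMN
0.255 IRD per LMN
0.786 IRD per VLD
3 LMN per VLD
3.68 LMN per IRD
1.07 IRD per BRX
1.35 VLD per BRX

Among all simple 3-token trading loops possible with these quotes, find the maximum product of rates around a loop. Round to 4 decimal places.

0.9180

IRD→VLD→LMN→IRD: 1.2 × 3 × 0.255 = 0.91800
IRD→LMN→VLD→IRD: 3.68 × 0.307 × 0.786 = 0.88799
Maximum is IRD→VLD→LMN→IRD at 0.9180; no arbitrage — every cycle loses value.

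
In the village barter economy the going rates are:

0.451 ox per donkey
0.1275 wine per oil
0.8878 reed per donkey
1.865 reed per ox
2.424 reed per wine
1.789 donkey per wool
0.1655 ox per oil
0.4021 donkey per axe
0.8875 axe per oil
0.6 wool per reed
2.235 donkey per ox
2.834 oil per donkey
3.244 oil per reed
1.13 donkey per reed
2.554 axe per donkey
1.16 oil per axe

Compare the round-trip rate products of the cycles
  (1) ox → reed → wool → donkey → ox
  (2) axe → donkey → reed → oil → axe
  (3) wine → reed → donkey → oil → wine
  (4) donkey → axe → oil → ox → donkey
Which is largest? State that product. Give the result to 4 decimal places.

1.0959

(1) 1.865 × 0.6 × 1.789 × 0.451 = 0.90285
(2) 0.4021 × 0.8878 × 3.244 × 0.8875 = 1.02778
(3) 2.424 × 1.13 × 2.834 × 0.1275 = 0.98974
(4) 2.554 × 1.16 × 0.1655 × 2.235 = 1.09586
Highest is cycle (4) at 1.0959 (>1, arbitrage).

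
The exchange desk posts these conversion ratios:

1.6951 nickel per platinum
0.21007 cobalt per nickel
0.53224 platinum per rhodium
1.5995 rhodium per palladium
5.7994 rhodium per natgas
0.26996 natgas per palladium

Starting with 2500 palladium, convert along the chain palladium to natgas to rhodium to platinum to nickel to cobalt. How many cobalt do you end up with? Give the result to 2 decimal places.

741.80

2500 palladium × 0.26996 = 674.9 natgas
674.9 natgas × 5.7994 = 3914.01506 rhodium
3914.01506 rhodium × 0.53224 = 2083.1953755344 platinum
2083.1953755344 platinum × 1.6951 = 3531.22448106836144 nickel
3531.22448106836144 nickel × 0.21007 = 741.8043267380306877008 cobalt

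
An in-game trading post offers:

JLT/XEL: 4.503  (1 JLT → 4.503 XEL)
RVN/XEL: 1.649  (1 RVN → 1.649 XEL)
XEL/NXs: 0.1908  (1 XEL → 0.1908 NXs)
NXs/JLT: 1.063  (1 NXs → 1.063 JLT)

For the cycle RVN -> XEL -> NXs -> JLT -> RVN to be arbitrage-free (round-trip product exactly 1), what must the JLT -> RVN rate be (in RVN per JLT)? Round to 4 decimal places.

Known legs of the cycle: 1.649 × 0.1908 × 1.063 = 0.3344508396
For no arbitrage the full-cycle product must be 1, so the missing rate is 1 / 0.3344508396 ≈ 2.989976.

2.9900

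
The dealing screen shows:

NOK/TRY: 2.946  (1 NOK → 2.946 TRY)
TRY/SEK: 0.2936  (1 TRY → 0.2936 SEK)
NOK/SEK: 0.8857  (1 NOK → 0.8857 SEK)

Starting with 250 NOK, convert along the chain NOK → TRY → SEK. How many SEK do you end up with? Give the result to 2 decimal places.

216.24

250 NOK × 2.946 = 736.5 TRY
736.5 TRY × 0.2936 = 216.2364 SEK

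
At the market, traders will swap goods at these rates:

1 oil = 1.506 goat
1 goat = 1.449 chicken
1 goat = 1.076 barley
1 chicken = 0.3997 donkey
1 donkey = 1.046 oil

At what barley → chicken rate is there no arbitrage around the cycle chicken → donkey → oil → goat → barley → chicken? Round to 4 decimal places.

1.4760

Known legs of the cycle: 0.3997 × 1.046 × 1.506 × 1.076 = 0.6774902913072
For no arbitrage the full-cycle product must be 1, so the missing rate is 1 / 0.6774902913072 ≈ 1.476036.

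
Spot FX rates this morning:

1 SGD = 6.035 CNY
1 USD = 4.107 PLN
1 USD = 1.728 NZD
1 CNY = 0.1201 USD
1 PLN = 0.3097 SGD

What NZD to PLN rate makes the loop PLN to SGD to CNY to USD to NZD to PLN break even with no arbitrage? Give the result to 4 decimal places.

2.5781

Known legs of the cycle: 0.3097 × 6.035 × 0.1201 × 1.728 = 0.3878870007456
For no arbitrage the full-cycle product must be 1, so the missing rate is 1 / 0.3878870007456 ≈ 2.578070.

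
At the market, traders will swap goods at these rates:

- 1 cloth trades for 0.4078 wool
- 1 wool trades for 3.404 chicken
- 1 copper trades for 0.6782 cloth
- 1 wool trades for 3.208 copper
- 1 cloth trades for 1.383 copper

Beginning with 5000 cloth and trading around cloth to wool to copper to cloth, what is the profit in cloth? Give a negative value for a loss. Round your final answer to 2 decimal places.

5000 cloth × 0.4078 = 2039 wool
2039 wool × 3.208 = 6541.112 copper
6541.112 copper × 0.6782 = 4436.1821584 cloth
Net change: 4436.1821584 − 5000 = -563.8178416 cloth

-563.82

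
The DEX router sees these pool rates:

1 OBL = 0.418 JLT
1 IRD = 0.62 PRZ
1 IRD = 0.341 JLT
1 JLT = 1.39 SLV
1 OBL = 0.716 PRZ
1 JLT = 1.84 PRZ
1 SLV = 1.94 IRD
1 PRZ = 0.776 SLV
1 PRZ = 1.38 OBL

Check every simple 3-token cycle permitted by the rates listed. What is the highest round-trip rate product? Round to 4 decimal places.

1.0614

OBL→JLT→PRZ→OBL: 0.418 × 1.84 × 1.38 = 1.06139
IRD→PRZ→SLV→IRD: 0.62 × 0.776 × 1.94 = 0.93337
IRD→JLT→SLV→IRD: 0.341 × 1.39 × 1.94 = 0.91954
Maximum is OBL→JLT→PRZ→OBL at 1.0614; arbitrage exists.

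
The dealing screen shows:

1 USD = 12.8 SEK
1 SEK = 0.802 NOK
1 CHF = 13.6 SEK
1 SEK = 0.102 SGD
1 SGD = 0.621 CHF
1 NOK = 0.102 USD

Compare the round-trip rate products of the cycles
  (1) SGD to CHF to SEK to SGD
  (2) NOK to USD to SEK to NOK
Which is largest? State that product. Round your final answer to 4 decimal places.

(1) 0.621 × 13.6 × 0.102 = 0.86145
(2) 0.102 × 12.8 × 0.802 = 1.04709
Highest is cycle (2) at 1.0471 (>1, arbitrage).

1.0471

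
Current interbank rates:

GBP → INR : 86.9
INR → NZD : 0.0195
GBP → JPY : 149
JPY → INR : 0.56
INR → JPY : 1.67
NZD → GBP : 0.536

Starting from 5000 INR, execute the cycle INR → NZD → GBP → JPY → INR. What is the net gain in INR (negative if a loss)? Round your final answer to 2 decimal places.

-639.43

5000 INR × 0.0195 = 97.5 NZD
97.5 NZD × 0.536 = 52.26 GBP
52.26 GBP × 149 = 7786.74 JPY
7786.74 JPY × 0.56 = 4360.5744 INR
Net change: 4360.5744 − 5000 = -639.4256 INR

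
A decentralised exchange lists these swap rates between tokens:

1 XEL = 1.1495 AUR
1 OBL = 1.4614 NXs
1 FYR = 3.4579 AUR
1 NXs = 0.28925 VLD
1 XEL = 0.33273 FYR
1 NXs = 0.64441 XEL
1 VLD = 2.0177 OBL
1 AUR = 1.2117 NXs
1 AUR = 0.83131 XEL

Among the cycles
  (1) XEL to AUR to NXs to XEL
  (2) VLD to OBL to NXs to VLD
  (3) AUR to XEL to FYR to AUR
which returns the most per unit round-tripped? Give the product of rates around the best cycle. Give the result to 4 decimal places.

(1) 1.1495 × 1.2117 × 0.64441 = 0.89757
(2) 2.0177 × 1.4614 × 0.28925 = 0.85290
(3) 0.83131 × 0.33273 × 3.4579 = 0.95646
Highest is cycle (3) at 0.9565 (≤1, no arbitrage).

0.9565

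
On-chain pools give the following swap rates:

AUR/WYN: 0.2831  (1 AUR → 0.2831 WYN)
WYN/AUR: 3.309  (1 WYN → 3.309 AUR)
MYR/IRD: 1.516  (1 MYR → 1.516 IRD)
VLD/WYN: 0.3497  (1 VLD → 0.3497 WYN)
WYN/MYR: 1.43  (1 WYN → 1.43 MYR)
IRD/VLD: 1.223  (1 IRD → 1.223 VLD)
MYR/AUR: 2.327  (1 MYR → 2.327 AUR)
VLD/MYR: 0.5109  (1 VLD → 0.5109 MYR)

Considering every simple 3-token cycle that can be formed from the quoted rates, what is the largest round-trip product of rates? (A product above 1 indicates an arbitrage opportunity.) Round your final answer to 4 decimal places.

0.9472

IRD→VLD→MYR→IRD: 1.223 × 0.5109 × 1.516 = 0.94724
AUR→WYN→MYR→AUR: 0.2831 × 1.43 × 2.327 = 0.94205
Maximum is IRD→VLD→MYR→IRD at 0.9472; no arbitrage — every cycle loses value.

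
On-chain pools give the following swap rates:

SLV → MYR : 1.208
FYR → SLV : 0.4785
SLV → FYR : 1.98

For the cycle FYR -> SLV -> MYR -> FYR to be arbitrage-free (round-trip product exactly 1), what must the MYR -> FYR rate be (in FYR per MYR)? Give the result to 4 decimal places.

1.7300

Known legs of the cycle: 0.4785 × 1.208 = 0.578028
For no arbitrage the full-cycle product must be 1, so the missing rate is 1 / 0.578028 ≈ 1.730020.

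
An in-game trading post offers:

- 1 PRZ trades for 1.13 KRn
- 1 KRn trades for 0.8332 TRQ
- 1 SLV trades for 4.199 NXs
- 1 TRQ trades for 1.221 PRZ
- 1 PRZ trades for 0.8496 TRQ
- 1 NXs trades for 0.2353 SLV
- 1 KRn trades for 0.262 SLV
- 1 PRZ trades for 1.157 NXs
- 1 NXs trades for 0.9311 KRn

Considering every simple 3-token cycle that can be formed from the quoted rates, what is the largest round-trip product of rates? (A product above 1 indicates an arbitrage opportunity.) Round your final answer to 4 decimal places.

1.1496

TRQ→PRZ→KRn→TRQ: 1.221 × 1.13 × 0.8332 = 1.14959
SLV→NXs→KRn→SLV: 4.199 × 0.9311 × 0.262 = 1.02434
Maximum is TRQ→PRZ→KRn→TRQ at 1.1496; arbitrage exists.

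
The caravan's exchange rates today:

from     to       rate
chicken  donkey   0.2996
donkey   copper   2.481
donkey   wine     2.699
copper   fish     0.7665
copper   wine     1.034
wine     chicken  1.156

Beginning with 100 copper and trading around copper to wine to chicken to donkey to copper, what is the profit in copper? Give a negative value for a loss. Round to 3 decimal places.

100 copper × 1.034 = 103.4 wine
103.4 wine × 1.156 = 119.5304 chicken
119.5304 chicken × 0.2996 = 35.81130784 donkey
35.81130784 donkey × 2.481 = 88.84785475104 copper
Net change: 88.84785475104 − 100 = -11.15214524896 copper

-11.152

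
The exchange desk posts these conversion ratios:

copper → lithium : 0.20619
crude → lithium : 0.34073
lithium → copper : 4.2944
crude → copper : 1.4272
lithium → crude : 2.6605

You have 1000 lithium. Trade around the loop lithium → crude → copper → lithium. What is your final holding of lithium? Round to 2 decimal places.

1000 lithium × 2.6605 = 2660.5 crude
2660.5 crude × 1.4272 = 3797.0656 copper
3797.0656 copper × 0.20619 = 782.916956064 lithium

782.92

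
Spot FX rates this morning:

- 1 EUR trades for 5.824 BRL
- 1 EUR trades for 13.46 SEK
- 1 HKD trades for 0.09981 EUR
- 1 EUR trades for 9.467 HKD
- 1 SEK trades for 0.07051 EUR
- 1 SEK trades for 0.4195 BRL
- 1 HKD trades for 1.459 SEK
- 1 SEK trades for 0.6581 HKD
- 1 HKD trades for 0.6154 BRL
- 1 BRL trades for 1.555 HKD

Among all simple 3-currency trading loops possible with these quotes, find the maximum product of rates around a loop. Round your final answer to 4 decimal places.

0.9739

HKD→SEK→EUR→HKD: 1.459 × 0.07051 × 9.467 = 0.97391
BRL→HKD→SEK→BRL: 1.555 × 1.459 × 0.4195 = 0.95174
BRL→HKD→EUR→BRL: 1.555 × 0.09981 × 5.824 = 0.90391
HKD→EUR→SEK→HKD: 0.09981 × 13.46 × 0.6581 = 0.88412
Maximum is HKD→SEK→EUR→HKD at 0.9739; no arbitrage — every cycle loses value.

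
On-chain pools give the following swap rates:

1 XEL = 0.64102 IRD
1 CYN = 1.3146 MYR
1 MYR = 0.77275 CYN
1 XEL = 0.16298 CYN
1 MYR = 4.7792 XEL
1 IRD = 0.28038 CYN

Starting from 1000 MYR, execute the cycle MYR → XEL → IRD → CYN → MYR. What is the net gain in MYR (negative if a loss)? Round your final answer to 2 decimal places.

129.19

1000 MYR × 4.7792 = 4779.2 XEL
4779.2 XEL × 0.64102 = 3063.562784 IRD
3063.562784 IRD × 0.28038 = 858.96173337792 CYN
858.96173337792 CYN × 1.3146 = 1129.191094698613632 MYR
Net change: 1129.191094698613632 − 1000 = 129.191094698613632 MYR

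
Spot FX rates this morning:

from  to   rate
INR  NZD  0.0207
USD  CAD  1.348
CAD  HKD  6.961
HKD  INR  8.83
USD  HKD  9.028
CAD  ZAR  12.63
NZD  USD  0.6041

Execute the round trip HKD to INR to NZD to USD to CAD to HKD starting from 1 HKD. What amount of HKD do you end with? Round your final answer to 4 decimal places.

1.0361

1 HKD × 8.83 = 8.83 INR
8.83 INR × 0.0207 = 0.182781 NZD
0.182781 NZD × 0.6041 = 0.1104180021 USD
0.1104180021 USD × 1.348 = 0.1488434668308 CAD
0.1488434668308 CAD × 6.961 = 1.0360993726091988 HKD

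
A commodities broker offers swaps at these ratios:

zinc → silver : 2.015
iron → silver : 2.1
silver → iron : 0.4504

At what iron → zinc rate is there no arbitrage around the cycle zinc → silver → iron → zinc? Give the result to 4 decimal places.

1.1019

Known legs of the cycle: 2.015 × 0.4504 = 0.907556
For no arbitrage the full-cycle product must be 1, so the missing rate is 1 / 0.907556 ≈ 1.101860.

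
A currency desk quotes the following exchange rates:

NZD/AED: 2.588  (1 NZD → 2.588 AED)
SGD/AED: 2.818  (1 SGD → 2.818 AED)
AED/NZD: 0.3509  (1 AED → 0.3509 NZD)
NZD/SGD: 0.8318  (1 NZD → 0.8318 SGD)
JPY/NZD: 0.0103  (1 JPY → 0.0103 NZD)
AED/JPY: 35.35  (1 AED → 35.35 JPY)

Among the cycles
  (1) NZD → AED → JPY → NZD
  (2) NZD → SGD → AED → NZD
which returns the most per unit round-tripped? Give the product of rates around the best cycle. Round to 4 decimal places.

(1) 2.588 × 35.35 × 0.0103 = 0.94230
(2) 0.8318 × 2.818 × 0.3509 = 0.82251
Highest is cycle (1) at 0.9423 (≤1, no arbitrage).

0.9423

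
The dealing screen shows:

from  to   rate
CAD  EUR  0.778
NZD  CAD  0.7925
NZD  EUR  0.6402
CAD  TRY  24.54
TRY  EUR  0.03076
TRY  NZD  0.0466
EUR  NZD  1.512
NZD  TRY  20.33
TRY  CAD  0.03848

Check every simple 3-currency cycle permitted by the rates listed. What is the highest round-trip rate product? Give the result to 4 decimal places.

0.9455

NZD→TRY→EUR→NZD: 20.33 × 0.03076 × 1.512 = 0.94553
CAD→EUR→NZD→CAD: 0.778 × 1.512 × 0.7925 = 0.93225
CAD→TRY→NZD→CAD: 24.54 × 0.0466 × 0.7925 = 0.90627
Maximum is NZD→TRY→EUR→NZD at 0.9455; no arbitrage — every cycle loses value.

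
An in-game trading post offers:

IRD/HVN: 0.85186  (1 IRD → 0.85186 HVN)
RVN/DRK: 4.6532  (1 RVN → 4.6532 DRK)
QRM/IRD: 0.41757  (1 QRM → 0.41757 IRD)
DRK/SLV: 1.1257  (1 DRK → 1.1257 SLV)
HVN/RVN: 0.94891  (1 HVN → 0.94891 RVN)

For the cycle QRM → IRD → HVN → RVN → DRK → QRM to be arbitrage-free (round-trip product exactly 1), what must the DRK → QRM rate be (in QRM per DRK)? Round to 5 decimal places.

0.63669

Known legs of the cycle: 0.41757 × 0.85186 × 0.94891 × 4.6532 = 1.5706313376838677624
For no arbitrage the full-cycle product must be 1, so the missing rate is 1 / 1.5706313376838677624 ≈ 0.6366866.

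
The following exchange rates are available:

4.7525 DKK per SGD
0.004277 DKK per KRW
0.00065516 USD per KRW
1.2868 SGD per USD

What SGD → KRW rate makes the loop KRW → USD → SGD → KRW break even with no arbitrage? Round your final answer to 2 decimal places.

Known legs of the cycle: 0.00065516 × 1.2868 = 0.000843059888
For no arbitrage the full-cycle product must be 1, so the missing rate is 1 / 0.000843059888 ≈ 1186.1554.

1186.16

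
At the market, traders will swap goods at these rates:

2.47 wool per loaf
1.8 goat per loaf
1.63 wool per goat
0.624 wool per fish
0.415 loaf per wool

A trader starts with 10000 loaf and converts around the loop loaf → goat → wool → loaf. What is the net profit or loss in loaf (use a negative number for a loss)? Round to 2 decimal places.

2176.10

10000 loaf × 1.8 = 18000 goat
18000 goat × 1.63 = 29340 wool
29340 wool × 0.415 = 12176.1 loaf
Net change: 12176.1 − 10000 = 2176.1 loaf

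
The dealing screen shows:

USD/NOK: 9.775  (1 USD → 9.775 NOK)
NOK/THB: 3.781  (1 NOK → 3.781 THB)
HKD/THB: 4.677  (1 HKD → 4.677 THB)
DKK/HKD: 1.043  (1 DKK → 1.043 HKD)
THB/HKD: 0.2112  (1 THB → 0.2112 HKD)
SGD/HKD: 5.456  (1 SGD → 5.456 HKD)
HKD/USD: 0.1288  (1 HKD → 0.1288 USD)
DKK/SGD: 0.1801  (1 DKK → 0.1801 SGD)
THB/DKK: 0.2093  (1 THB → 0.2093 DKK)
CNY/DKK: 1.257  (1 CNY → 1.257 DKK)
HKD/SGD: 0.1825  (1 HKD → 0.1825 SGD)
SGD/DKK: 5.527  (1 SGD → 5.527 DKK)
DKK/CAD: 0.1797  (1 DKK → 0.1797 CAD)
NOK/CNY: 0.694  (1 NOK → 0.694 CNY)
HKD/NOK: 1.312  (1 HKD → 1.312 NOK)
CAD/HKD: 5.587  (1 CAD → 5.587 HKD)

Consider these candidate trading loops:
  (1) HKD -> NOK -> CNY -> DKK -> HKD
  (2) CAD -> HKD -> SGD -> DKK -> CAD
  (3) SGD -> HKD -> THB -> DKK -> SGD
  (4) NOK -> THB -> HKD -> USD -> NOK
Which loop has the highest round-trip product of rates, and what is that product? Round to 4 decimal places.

1.1937

(1) 1.312 × 0.694 × 1.257 × 1.043 = 1.19375
(2) 5.587 × 0.1825 × 5.527 × 0.1797 = 1.01270
(3) 5.456 × 4.677 × 0.2093 × 0.1801 = 0.96189
(4) 3.781 × 0.2112 × 0.1288 × 9.775 = 1.00539
Highest is cycle (1) at 1.1937 (>1, arbitrage).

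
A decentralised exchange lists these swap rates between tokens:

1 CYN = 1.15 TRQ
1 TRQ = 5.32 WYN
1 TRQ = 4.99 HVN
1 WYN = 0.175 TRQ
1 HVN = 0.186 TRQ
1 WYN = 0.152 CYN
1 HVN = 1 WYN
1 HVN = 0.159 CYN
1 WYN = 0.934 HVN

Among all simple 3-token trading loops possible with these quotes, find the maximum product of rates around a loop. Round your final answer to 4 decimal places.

CYN→TRQ→WYN→CYN: 1.15 × 5.32 × 0.152 = 0.92994
TRQ→WYN→HVN→TRQ: 5.32 × 0.934 × 0.186 = 0.92421
CYN→TRQ→HVN→CYN: 1.15 × 4.99 × 0.159 = 0.91242
TRQ→HVN→WYN→TRQ: 4.99 × 1 × 0.175 = 0.87325
Maximum is CYN→TRQ→WYN→CYN at 0.9299; no arbitrage — every cycle loses value.

0.9299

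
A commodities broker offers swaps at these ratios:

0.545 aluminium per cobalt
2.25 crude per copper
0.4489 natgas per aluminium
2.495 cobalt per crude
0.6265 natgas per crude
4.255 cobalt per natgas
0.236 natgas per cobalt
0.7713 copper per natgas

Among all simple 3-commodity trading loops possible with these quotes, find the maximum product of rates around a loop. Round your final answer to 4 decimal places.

crude→natgas→copper→crude: 0.6265 × 0.7713 × 2.25 = 1.08724
cobalt→aluminium→natgas→cobalt: 0.545 × 0.4489 × 4.255 = 1.04099
Maximum is crude→natgas→copper→crude at 1.0872; arbitrage exists.

1.0872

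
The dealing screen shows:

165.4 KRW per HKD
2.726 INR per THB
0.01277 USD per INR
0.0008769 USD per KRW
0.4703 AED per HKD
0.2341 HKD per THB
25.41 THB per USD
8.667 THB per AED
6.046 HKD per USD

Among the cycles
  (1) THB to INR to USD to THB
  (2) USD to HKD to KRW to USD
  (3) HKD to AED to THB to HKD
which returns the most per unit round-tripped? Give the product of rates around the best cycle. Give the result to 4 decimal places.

(1) 2.726 × 0.01277 × 25.41 = 0.88455
(2) 6.046 × 165.4 × 0.0008769 = 0.87691
(3) 0.4703 × 8.667 × 0.2341 = 0.95421
Highest is cycle (3) at 0.9542 (≤1, no arbitrage).

0.9542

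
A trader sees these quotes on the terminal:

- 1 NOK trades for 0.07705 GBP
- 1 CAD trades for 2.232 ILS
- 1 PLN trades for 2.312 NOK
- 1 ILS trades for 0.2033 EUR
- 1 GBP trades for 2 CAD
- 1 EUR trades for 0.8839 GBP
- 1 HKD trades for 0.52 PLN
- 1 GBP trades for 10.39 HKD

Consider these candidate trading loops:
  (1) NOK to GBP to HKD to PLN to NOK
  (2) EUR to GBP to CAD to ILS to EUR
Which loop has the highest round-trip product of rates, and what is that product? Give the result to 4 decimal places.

(1) 0.07705 × 10.39 × 0.52 × 2.312 = 0.96245
(2) 0.8839 × 2 × 2.232 × 0.2033 = 0.80217
Highest is cycle (1) at 0.9625 (≤1, no arbitrage).

0.9625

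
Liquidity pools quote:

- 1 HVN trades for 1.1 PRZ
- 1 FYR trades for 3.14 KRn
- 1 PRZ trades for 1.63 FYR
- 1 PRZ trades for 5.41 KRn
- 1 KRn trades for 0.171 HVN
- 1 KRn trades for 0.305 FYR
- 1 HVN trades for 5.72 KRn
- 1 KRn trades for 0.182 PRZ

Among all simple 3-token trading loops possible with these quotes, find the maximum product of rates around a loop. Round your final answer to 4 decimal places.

KRn→HVN→PRZ→KRn: 0.171 × 1.1 × 5.41 = 1.01762
KRn→PRZ→FYR→KRn: 0.182 × 1.63 × 3.14 = 0.93151
Maximum is KRn→HVN→PRZ→KRn at 1.0176; arbitrage exists.

1.0176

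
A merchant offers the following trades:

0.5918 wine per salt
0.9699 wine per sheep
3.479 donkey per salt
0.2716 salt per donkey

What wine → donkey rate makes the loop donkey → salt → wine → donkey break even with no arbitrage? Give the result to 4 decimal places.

6.2215

Known legs of the cycle: 0.2716 × 0.5918 = 0.16073288
For no arbitrage the full-cycle product must be 1, so the missing rate is 1 / 0.16073288 ≈ 6.221502.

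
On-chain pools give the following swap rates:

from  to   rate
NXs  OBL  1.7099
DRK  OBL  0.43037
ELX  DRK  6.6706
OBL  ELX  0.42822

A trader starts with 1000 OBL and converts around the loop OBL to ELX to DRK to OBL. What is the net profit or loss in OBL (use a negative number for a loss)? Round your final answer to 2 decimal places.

229.35

1000 OBL × 0.42822 = 428.22 ELX
428.22 ELX × 6.6706 = 2856.484332 DRK
2856.484332 DRK × 0.43037 = 1229.34516196284 OBL
Net change: 1229.34516196284 − 1000 = 229.34516196284 OBL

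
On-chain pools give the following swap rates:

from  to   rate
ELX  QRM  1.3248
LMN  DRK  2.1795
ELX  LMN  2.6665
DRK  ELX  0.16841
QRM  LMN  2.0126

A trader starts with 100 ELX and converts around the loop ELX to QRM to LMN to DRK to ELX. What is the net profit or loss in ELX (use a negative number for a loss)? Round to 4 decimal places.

-2.1338

100 ELX × 1.3248 = 132.48 QRM
132.48 QRM × 2.0126 = 266.629248 LMN
266.629248 LMN × 2.1795 = 581.118446016 DRK
581.118446016 DRK × 0.16841 = 97.86615749355456 ELX
Net change: 97.86615749355456 − 100 = -2.13384250644544 ELX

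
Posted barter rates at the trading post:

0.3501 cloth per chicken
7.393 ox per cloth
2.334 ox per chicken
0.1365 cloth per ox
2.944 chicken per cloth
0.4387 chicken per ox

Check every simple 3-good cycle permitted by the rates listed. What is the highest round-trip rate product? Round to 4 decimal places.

1.1355

chicken→cloth→ox→chicken: 0.3501 × 7.393 × 0.4387 = 1.13548
chicken→ox→cloth→chicken: 2.334 × 0.1365 × 2.944 = 0.93793
Maximum is chicken→cloth→ox→chicken at 1.1355; arbitrage exists.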